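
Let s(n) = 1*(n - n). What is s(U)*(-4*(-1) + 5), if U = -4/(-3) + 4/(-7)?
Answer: 0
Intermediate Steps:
U = 16/21 (U = -4*(-⅓) + 4*(-⅐) = 4/3 - 4/7 = 16/21 ≈ 0.76190)
s(n) = 0 (s(n) = 1*0 = 0)
s(U)*(-4*(-1) + 5) = 0*(-4*(-1) + 5) = 0*(4 + 5) = 0*9 = 0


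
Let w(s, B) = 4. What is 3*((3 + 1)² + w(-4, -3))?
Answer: 60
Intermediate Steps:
3*((3 + 1)² + w(-4, -3)) = 3*((3 + 1)² + 4) = 3*(4² + 4) = 3*(16 + 4) = 3*20 = 60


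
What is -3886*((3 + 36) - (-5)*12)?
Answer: -384714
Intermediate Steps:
-3886*((3 + 36) - (-5)*12) = -3886*(39 - 1*(-60)) = -3886*(39 + 60) = -3886*99 = -384714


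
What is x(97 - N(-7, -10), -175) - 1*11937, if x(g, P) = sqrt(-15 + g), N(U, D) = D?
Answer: -11937 + 2*sqrt(23) ≈ -11927.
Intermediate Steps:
x(97 - N(-7, -10), -175) - 1*11937 = sqrt(-15 + (97 - 1*(-10))) - 1*11937 = sqrt(-15 + (97 + 10)) - 11937 = sqrt(-15 + 107) - 11937 = sqrt(92) - 11937 = 2*sqrt(23) - 11937 = -11937 + 2*sqrt(23)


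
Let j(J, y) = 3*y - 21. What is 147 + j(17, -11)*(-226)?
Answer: 12351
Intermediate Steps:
j(J, y) = -21 + 3*y
147 + j(17, -11)*(-226) = 147 + (-21 + 3*(-11))*(-226) = 147 + (-21 - 33)*(-226) = 147 - 54*(-226) = 147 + 12204 = 12351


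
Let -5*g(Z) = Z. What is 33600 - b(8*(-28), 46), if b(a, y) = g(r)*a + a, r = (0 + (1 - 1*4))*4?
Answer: 171808/5 ≈ 34362.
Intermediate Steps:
r = -12 (r = (0 + (1 - 4))*4 = (0 - 3)*4 = -3*4 = -12)
g(Z) = -Z/5
b(a, y) = 17*a/5 (b(a, y) = (-⅕*(-12))*a + a = 12*a/5 + a = 17*a/5)
33600 - b(8*(-28), 46) = 33600 - 17*8*(-28)/5 = 33600 - 17*(-224)/5 = 33600 - 1*(-3808/5) = 33600 + 3808/5 = 171808/5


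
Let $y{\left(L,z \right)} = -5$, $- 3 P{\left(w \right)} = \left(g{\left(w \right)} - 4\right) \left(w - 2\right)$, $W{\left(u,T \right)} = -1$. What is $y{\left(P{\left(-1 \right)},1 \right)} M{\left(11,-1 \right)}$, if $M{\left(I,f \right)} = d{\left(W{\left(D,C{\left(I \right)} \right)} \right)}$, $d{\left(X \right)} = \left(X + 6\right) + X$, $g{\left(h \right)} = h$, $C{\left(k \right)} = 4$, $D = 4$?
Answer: $-20$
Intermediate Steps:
$d{\left(X \right)} = 6 + 2 X$ ($d{\left(X \right)} = \left(6 + X\right) + X = 6 + 2 X$)
$P{\left(w \right)} = - \frac{\left(-4 + w\right) \left(-2 + w\right)}{3}$ ($P{\left(w \right)} = - \frac{\left(w - 4\right) \left(w - 2\right)}{3} = - \frac{\left(-4 + w\right) \left(-2 + w\right)}{3}$)
$M{\left(I,f \right)} = 4$ ($M{\left(I,f \right)} = 6 + 2 \left(-1\right) = 6 - 2 = 4$)
$y{\left(P{\left(-1 \right)},1 \right)} M{\left(11,-1 \right)} = \left(-5\right) 4 = -20$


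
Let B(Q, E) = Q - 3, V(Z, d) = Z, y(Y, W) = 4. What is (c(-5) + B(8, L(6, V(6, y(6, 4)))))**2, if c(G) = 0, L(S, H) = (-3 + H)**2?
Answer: 25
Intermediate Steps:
B(Q, E) = -3 + Q
(c(-5) + B(8, L(6, V(6, y(6, 4)))))**2 = (0 + (-3 + 8))**2 = (0 + 5)**2 = 5**2 = 25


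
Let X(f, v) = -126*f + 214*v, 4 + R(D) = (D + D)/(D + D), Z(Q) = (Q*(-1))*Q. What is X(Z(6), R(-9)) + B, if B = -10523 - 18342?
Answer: -24971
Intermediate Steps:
Z(Q) = -Q**2 (Z(Q) = (-Q)*Q = -Q**2)
R(D) = -3 (R(D) = -4 + (D + D)/(D + D) = -4 + (2*D)/((2*D)) = -4 + (2*D)*(1/(2*D)) = -4 + 1 = -3)
B = -28865
X(Z(6), R(-9)) + B = (-(-126)*6**2 + 214*(-3)) - 28865 = (-(-126)*36 - 642) - 28865 = (-126*(-36) - 642) - 28865 = (4536 - 642) - 28865 = 3894 - 28865 = -24971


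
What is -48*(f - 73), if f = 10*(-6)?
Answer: 6384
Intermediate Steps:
f = -60
-48*(f - 73) = -48*(-60 - 73) = -48*(-133) = 6384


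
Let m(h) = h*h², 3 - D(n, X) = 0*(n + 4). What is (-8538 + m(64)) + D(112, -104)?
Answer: 253609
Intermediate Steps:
D(n, X) = 3 (D(n, X) = 3 - 0*(n + 4) = 3 - 0*(4 + n) = 3 - 1*0 = 3 + 0 = 3)
m(h) = h³
(-8538 + m(64)) + D(112, -104) = (-8538 + 64³) + 3 = (-8538 + 262144) + 3 = 253606 + 3 = 253609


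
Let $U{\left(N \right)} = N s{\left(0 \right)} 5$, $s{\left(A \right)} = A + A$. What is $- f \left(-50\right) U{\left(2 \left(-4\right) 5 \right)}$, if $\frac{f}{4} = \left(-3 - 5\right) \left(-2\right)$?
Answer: $0$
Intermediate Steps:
$s{\left(A \right)} = 2 A$
$U{\left(N \right)} = 0$ ($U{\left(N \right)} = N 2 \cdot 0 \cdot 5 = N 0 \cdot 5 = 0 \cdot 5 = 0$)
$f = 64$ ($f = 4 \left(-3 - 5\right) \left(-2\right) = 4 \left(\left(-8\right) \left(-2\right)\right) = 4 \cdot 16 = 64$)
$- f \left(-50\right) U{\left(2 \left(-4\right) 5 \right)} = - 64 \left(-50\right) 0 = - \left(-3200\right) 0 = \left(-1\right) 0 = 0$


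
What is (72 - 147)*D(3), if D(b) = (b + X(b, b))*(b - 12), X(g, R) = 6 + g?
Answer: 8100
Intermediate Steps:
D(b) = (-12 + b)*(6 + 2*b) (D(b) = (b + (6 + b))*(b - 12) = (6 + 2*b)*(-12 + b) = (-12 + b)*(6 + 2*b))
(72 - 147)*D(3) = (72 - 147)*(-72 - 18*3 + 2*3²) = -75*(-72 - 54 + 2*9) = -75*(-72 - 54 + 18) = -75*(-108) = 8100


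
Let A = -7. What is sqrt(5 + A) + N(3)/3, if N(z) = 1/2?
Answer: 1/6 + I*sqrt(2) ≈ 0.16667 + 1.4142*I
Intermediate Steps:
N(z) = 1/2
sqrt(5 + A) + N(3)/3 = sqrt(5 - 7) + (1/2)/3 = sqrt(-2) + (1/2)*(1/3) = I*sqrt(2) + 1/6 = 1/6 + I*sqrt(2)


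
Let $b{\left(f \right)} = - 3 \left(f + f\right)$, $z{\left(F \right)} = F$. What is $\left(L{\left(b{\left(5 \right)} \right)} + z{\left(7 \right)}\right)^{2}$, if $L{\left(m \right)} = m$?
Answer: $529$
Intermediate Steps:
$b{\left(f \right)} = - 6 f$ ($b{\left(f \right)} = - 3 \cdot 2 f = - 6 f$)
$\left(L{\left(b{\left(5 \right)} \right)} + z{\left(7 \right)}\right)^{2} = \left(\left(-6\right) 5 + 7\right)^{2} = \left(-30 + 7\right)^{2} = \left(-23\right)^{2} = 529$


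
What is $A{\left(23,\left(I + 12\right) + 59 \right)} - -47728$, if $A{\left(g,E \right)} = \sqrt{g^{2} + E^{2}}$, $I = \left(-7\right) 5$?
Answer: $47728 + 5 \sqrt{73} \approx 47771.0$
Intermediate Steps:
$I = -35$
$A{\left(g,E \right)} = \sqrt{E^{2} + g^{2}}$
$A{\left(23,\left(I + 12\right) + 59 \right)} - -47728 = \sqrt{\left(\left(-35 + 12\right) + 59\right)^{2} + 23^{2}} - -47728 = \sqrt{\left(-23 + 59\right)^{2} + 529} + 47728 = \sqrt{36^{2} + 529} + 47728 = \sqrt{1296 + 529} + 47728 = \sqrt{1825} + 47728 = 5 \sqrt{73} + 47728 = 47728 + 5 \sqrt{73}$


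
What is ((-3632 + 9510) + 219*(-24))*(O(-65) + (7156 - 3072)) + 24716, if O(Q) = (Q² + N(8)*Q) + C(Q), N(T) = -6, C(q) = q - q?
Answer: 5435494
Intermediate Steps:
C(q) = 0
O(Q) = Q² - 6*Q (O(Q) = (Q² - 6*Q) + 0 = Q² - 6*Q)
((-3632 + 9510) + 219*(-24))*(O(-65) + (7156 - 3072)) + 24716 = ((-3632 + 9510) + 219*(-24))*(-65*(-6 - 65) + (7156 - 3072)) + 24716 = (5878 - 5256)*(-65*(-71) + 4084) + 24716 = 622*(4615 + 4084) + 24716 = 622*8699 + 24716 = 5410778 + 24716 = 5435494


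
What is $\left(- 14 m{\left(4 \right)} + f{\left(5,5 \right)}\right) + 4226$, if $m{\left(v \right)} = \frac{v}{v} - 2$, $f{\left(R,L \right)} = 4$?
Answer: $4244$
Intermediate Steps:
$m{\left(v \right)} = -1$ ($m{\left(v \right)} = 1 - 2 = -1$)
$\left(- 14 m{\left(4 \right)} + f{\left(5,5 \right)}\right) + 4226 = \left(\left(-14\right) \left(-1\right) + 4\right) + 4226 = \left(14 + 4\right) + 4226 = 18 + 4226 = 4244$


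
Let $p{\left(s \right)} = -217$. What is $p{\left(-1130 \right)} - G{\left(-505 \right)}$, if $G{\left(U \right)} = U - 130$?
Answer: $418$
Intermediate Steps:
$G{\left(U \right)} = -130 + U$ ($G{\left(U \right)} = U - 130 = -130 + U$)
$p{\left(-1130 \right)} - G{\left(-505 \right)} = -217 - \left(-130 - 505\right) = -217 - -635 = -217 + 635 = 418$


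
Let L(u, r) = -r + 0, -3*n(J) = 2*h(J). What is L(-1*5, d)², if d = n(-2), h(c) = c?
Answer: 16/9 ≈ 1.7778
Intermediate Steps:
n(J) = -2*J/3
d = 4/3 (d = -⅔*(-2) = 4/3 ≈ 1.3333)
L(u, r) = -r
L(-1*5, d)² = (-1*4/3)² = (-4/3)² = 16/9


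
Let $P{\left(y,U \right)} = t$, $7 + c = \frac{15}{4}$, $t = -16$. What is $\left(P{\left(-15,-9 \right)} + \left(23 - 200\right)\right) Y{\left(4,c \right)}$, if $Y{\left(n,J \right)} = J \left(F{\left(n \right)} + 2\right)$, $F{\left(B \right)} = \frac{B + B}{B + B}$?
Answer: $\frac{7527}{4} \approx 1881.8$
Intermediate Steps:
$c = - \frac{13}{4}$ ($c = -7 + \frac{15}{4} = - \frac{13}{4} \approx -3.25$)
$P{\left(y,U \right)} = -16$
$F{\left(B \right)} = 1$ ($F{\left(B \right)} = \frac{2 B}{2 B} = 2 B \frac{1}{2 B} = 1$)
$Y{\left(n,J \right)} = 3 J$ ($Y{\left(n,J \right)} = J \left(1 + 2\right) = J 3 = 3 J$)
$\left(P{\left(-15,-9 \right)} + \left(23 - 200\right)\right) Y{\left(4,c \right)} = \left(-16 + \left(23 - 200\right)\right) 3 \left(- \frac{13}{4}\right) = \left(-16 + \left(23 - 200\right)\right) \left(- \frac{39}{4}\right) = \left(-16 - 177\right) \left(- \frac{39}{4}\right) = \left(-193\right) \left(- \frac{39}{4}\right) = \frac{7527}{4}$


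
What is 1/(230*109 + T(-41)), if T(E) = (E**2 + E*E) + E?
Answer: 1/28391 ≈ 3.5222e-5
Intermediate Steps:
T(E) = E + 2*E**2 (T(E) = (E**2 + E**2) + E = 2*E**2 + E = E + 2*E**2)
1/(230*109 + T(-41)) = 1/(230*109 - 41*(1 + 2*(-41))) = 1/(25070 - 41*(1 - 82)) = 1/(25070 - 41*(-81)) = 1/(25070 + 3321) = 1/28391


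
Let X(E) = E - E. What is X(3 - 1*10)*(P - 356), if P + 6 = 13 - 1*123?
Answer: 0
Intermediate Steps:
X(E) = 0
P = -116 (P = -6 + (13 - 1*123) = -6 + (13 - 123) = -6 - 110 = -116)
X(3 - 1*10)*(P - 356) = 0*(-116 - 356) = 0*(-472) = 0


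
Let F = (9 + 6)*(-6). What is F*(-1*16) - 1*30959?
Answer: -29519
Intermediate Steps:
F = -90 (F = 15*(-6) = -90)
F*(-1*16) - 1*30959 = -(-90)*16 - 1*30959 = -90*(-16) - 30959 = 1440 - 30959 = -29519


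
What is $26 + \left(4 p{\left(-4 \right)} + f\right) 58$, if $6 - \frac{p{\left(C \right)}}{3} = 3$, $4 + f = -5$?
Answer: $1592$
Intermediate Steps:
$f = -9$ ($f = -4 - 5 = -9$)
$p{\left(C \right)} = 9$ ($p{\left(C \right)} = 18 - 9 = 9$)
$26 + \left(4 p{\left(-4 \right)} + f\right) 58 = 26 + \left(4 \cdot 9 - 9\right) 58 = 26 + \left(36 - 9\right) 58 = 26 + 27 \cdot 58 = 26 + 1566 = 1592$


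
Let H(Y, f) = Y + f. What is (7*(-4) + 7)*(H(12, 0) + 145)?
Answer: -3297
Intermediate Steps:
(7*(-4) + 7)*(H(12, 0) + 145) = (7*(-4) + 7)*((12 + 0) + 145) = (-28 + 7)*(12 + 145) = -21*157 = -3297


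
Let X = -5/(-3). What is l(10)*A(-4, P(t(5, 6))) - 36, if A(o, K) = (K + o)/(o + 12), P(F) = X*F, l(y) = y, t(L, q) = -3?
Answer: -189/4 ≈ -47.250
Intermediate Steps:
X = 5/3 (X = -5*(-1/3) = 5/3 ≈ 1.6667)
P(F) = 5*F/3
A(o, K) = (K + o)/(12 + o)
l(10)*A(-4, P(t(5, 6))) - 36 = 10*(((5/3)*(-3) - 4)/(12 - 4)) - 36 = 10*((-5 - 4)/8) - 36 = 10*((1/8)*(-9)) - 36 = 10*(-9/8) - 36 = -45/4 - 36 = -189/4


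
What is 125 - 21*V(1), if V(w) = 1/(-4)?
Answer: 521/4 ≈ 130.25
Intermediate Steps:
V(w) = -¼ (V(w) = 1*(-¼) = -¼)
125 - 21*V(1) = 125 - 21*(-¼) = 125 + 21/4 = 521/4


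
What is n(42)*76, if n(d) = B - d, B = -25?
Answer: -5092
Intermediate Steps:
n(d) = -25 - d
n(42)*76 = (-25 - 1*42)*76 = (-25 - 42)*76 = -67*76 = -5092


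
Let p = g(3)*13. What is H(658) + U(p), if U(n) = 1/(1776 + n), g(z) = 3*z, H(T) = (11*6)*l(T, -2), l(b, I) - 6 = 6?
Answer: 1499257/1893 ≈ 792.00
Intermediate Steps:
l(b, I) = 12 (l(b, I) = 6 + 6 = 12)
H(T) = 792 (H(T) = (11*6)*12 = 66*12 = 792)
p = 117 (p = (3*3)*13 = 9*13 = 117)
H(658) + U(p) = 792 + 1/(1776 + 117) = 792 + 1/1893 = 1499257/1893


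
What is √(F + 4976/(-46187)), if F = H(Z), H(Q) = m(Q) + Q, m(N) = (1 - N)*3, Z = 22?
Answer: I*√87692624241/46187 ≈ 6.4115*I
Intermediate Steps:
m(N) = 3 - 3*N
H(Q) = 3 - 2*Q (H(Q) = (3 - 3*Q) + Q = 3 - 2*Q)
F = -41 (F = 3 - 2*22 = 3 - 44 = -41)
√(F + 4976/(-46187)) = √(-41 + 4976/(-46187)) = √(-41 + 4976*(-1/46187)) = √(-41 - 4976/46187) = √(-1898643/46187) = I*√87692624241/46187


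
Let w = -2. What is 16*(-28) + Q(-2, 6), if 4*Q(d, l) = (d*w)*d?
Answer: -450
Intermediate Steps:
Q(d, l) = -d²/2 (Q(d, l) = ((d*(-2))*d)/4 = ((-2*d)*d)/4 = (-2*d²)/4 = -d²/2)
16*(-28) + Q(-2, 6) = 16*(-28) - ½*(-2)² = -448 - ½*4 = -448 - 2 = -450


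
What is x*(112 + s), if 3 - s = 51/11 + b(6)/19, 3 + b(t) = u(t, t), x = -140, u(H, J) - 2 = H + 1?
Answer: -3220000/209 ≈ -15407.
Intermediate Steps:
u(H, J) = 3 + H (u(H, J) = 2 + (H + 1) = 2 + (1 + H) = 3 + H)
b(t) = t (b(t) = -3 + (3 + t) = t)
s = -408/209 (s = 3 - (51/11 + 6/19) = 3 - 1*1035/209 = 3 - 1035/209 = -408/209 ≈ -1.9522)
x*(112 + s) = -140*(112 - 408/209) = -140*23000/209 = -3220000/209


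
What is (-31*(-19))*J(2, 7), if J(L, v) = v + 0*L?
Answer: 4123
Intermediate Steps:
J(L, v) = v (J(L, v) = v + 0 = v)
(-31*(-19))*J(2, 7) = -31*(-19)*7 = 589*7 = 4123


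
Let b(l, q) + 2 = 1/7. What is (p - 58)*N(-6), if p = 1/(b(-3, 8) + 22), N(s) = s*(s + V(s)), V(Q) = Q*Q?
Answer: 490260/47 ≈ 10431.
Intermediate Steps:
b(l, q) = -13/7 (b(l, q) = -2 + 1/7 = -13/7)
V(Q) = Q**2
N(s) = s*(s + s**2)
p = 7/141 (p = 1/(-13/7 + 22) = 1/(141/7) = 7/141 ≈ 0.049645)
(p - 58)*N(-6) = (7/141 - 58)*((-6)**2*(1 - 6)) = -98052*(-5)/47 = -8171/141*(-180) = 490260/47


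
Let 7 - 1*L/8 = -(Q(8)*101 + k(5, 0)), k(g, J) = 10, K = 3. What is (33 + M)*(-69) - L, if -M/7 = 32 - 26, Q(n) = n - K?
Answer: -3555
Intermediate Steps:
Q(n) = -3 + n (Q(n) = n - 1*3 = n - 3 = -3 + n)
M = -42 (M = -7*(32 - 26) = -7*6 = -42)
L = 4176 (L = 56 - (-8)*((-3 + 8)*101 + 10) = 56 - (-8)*(5*101 + 10) = 56 - (-8)*(505 + 10) = 56 - (-8)*515 = 56 - 8*(-515) = 56 + 4120 = 4176)
(33 + M)*(-69) - L = (33 - 42)*(-69) - 1*4176 = -9*(-69) - 4176 = 621 - 4176 = -3555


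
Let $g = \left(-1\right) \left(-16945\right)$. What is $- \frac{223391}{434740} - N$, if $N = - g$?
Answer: $\frac{7366445909}{434740} \approx 16945.0$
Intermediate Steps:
$g = 16945$
$N = -16945$ ($N = \left(-1\right) 16945 = -16945$)
$- \frac{223391}{434740} - N = - \frac{223391}{434740} - -16945 = \left(-223391\right) \frac{1}{434740} + 16945 = - \frac{223391}{434740} + 16945 = \frac{7366445909}{434740}$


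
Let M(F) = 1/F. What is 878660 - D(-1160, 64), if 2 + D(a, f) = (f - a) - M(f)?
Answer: 56156033/64 ≈ 8.7744e+5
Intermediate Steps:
D(a, f) = -2 + f - a - 1/f (D(a, f) = -2 + ((f - a) - 1/f) = -2 + (f - a - 1/f) = -2 + f - a - 1/f)
878660 - D(-1160, 64) = 878660 - (-2 + 64 - 1*(-1160) - 1/64) = 878660 - (-2 + 64 + 1160 - 1*1/64) = 878660 - (-2 + 64 + 1160 - 1/64) = 878660 - 1*78207/64 = 878660 - 78207/64 = 56156033/64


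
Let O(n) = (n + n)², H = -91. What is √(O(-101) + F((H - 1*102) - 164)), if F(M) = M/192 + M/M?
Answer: √2611401/8 ≈ 202.00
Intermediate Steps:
O(n) = 4*n² (O(n) = (2*n)² = 4*n²)
F(M) = 1 + M/192 (F(M) = M*(1/192) + 1 = M/192 + 1 = 1 + M/192)
√(O(-101) + F((H - 1*102) - 164)) = √(4*(-101)² + (1 + ((-91 - 1*102) - 164)/192)) = √(4*10201 + (1 + ((-91 - 102) - 164)/192)) = √(40804 + (1 + (-193 - 164)/192)) = √(40804 + (1 + (1/192)*(-357))) = √(40804 + (1 - 119/64)) = √(40804 - 55/64) = √(2611401/64) = √2611401/8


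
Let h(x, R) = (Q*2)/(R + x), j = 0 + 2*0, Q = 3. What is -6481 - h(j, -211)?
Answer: -1367485/211 ≈ -6481.0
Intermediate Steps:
j = 0 (j = 0 + 0 = 0)
h(x, R) = 6/(R + x) (h(x, R) = (3*2)/(R + x) = 6/(R + x))
-6481 - h(j, -211) = -6481 - 6/(-211 + 0) = -6481 - 6/(-211) = -6481 - 6*(-1)/211 = -6481 - 1*(-6/211) = -6481 + 6/211 = -1367485/211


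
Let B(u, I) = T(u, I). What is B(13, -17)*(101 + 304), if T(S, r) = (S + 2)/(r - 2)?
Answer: -6075/19 ≈ -319.74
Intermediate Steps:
T(S, r) = (2 + S)/(-2 + r)
B(u, I) = (2 + u)/(-2 + I)
B(13, -17)*(101 + 304) = ((2 + 13)/(-2 - 17))*(101 + 304) = (15/(-19))*405 = -1/19*15*405 = -15/19*405 = -6075/19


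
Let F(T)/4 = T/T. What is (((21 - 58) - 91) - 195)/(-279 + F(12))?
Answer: 323/275 ≈ 1.1745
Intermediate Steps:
F(T) = 4 (F(T) = 4*(T/T) = 4*1 = 4)
(((21 - 58) - 91) - 195)/(-279 + F(12)) = (((21 - 58) - 91) - 195)/(-279 + 4) = ((-37 - 91) - 195)/(-275) = (-128 - 195)*(-1/275) = -323*(-1/275) = 323/275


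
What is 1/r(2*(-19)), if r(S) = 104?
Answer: 1/104 ≈ 0.0096154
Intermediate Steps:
1/r(2*(-19)) = 1/104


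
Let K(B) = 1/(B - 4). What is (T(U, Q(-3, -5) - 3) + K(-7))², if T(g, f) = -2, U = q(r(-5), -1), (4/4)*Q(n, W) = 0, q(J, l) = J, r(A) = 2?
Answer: 529/121 ≈ 4.3719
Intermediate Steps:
K(B) = 1/(-4 + B)
Q(n, W) = 0
U = 2
(T(U, Q(-3, -5) - 3) + K(-7))² = (-2 + 1/(-4 - 7))² = (-2 + 1/(-11))² = (-2 - 1/11)² = (-23/11)² = 529/121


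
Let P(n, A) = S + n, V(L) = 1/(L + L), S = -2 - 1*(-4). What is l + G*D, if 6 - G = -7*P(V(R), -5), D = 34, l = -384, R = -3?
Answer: 769/3 ≈ 256.33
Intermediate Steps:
S = 2 (S = -2 + 4 = 2)
V(L) = 1/(2*L)
P(n, A) = 2 + n
G = 113/6 (G = 6 - (-7)*(2 + (½)/(-3)) = 6 - (-7)*(2 + (½)*(-⅓)) = 6 - (-7)*(2 - ⅙) = 6 - (-7)*11/6 = 6 - 1*(-77/6) = 6 + 77/6 = 113/6 ≈ 18.833)
l + G*D = -384 + (113/6)*34 = -384 + 1921/3 = 769/3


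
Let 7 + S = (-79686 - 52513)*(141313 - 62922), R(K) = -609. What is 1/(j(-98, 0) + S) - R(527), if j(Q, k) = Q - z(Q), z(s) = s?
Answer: 6311195995943/10363211816 ≈ 609.00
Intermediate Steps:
j(Q, k) = 0 (j(Q, k) = Q - Q = 0)
S = -10363211816 (S = -7 + (-79686 - 52513)*(141313 - 62922) = -7 - 132199*78391 = -7 - 10363211809 = -10363211816)
1/(j(-98, 0) + S) - R(527) = 1/(0 - 10363211816) - 1*(-609) = 1/(-10363211816) + 609 = -1/10363211816 + 609 = 6311195995943/10363211816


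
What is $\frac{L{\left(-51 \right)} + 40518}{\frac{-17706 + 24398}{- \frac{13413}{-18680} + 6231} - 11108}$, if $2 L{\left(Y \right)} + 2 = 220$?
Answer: $- \frac{4729327845111}{1292940533684} \approx -3.6578$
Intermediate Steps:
$L{\left(Y \right)} = 109$ ($L{\left(Y \right)} = -1 + \frac{1}{2} \cdot 220 = -1 + 110 = 109$)
$\frac{L{\left(-51 \right)} + 40518}{\frac{-17706 + 24398}{- \frac{13413}{-18680} + 6231} - 11108} = \frac{109 + 40518}{\frac{-17706 + 24398}{- \frac{13413}{-18680} + 6231} - 11108} = \frac{40627}{\frac{6692}{\left(-13413\right) \left(- \frac{1}{18680}\right) + 6231} - 11108} = \frac{40627}{\frac{6692}{\frac{13413}{18680} + 6231} - 11108} = \frac{40627}{\frac{6692}{\frac{116408493}{18680}} - 11108} = \frac{40627}{6692 \cdot \frac{18680}{116408493} - 11108} = \frac{40627}{\frac{125006560}{116408493} - 11108} = \frac{40627}{- \frac{1292940533684}{116408493}} = 40627 \left(- \frac{116408493}{1292940533684}\right) = - \frac{4729327845111}{1292940533684}$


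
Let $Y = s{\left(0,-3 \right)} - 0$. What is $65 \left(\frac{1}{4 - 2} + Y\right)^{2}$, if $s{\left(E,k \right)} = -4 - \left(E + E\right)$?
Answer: $\frac{3185}{4} \approx 796.25$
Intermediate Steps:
$s{\left(E,k \right)} = -4 - 2 E$
$Y = -4$ ($Y = \left(-4 - 0\right) - 0 = \left(-4 + 0\right) + 0 = -4 + 0 = -4$)
$65 \left(\frac{1}{4 - 2} + Y\right)^{2} = 65 \left(\frac{1}{4 - 2} - 4\right)^{2} = 65 \left(\frac{1}{2} - 4\right)^{2} = 65 \left(- \frac{7}{2}\right)^{2} = 65 \cdot \frac{49}{4} = \frac{3185}{4}$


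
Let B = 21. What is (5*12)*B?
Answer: 1260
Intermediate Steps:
(5*12)*B = (5*12)*21 = 60*21 = 1260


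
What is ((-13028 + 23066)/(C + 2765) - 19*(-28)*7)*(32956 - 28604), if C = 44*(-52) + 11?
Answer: 994078400/61 ≈ 1.6296e+7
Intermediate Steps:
C = -2277 (C = -2288 + 11 = -2277)
((-13028 + 23066)/(C + 2765) - 19*(-28)*7)*(32956 - 28604) = ((-13028 + 23066)/(-2277 + 2765) - 19*(-28)*7)*(32956 - 28604) = (10038/488 + 532*7)*4352 = (10038*(1/488) + 3724)*4352 = (5019/244 + 3724)*4352 = (913675/244)*4352 = 994078400/61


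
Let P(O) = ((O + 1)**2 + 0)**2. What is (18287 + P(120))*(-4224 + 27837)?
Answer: 5062088067984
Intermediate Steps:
P(O) = (1 + O)**4 (P(O) = ((1 + O)**2 + 0)**2 = ((1 + O)**2)**2 = (1 + O)**4)
(18287 + P(120))*(-4224 + 27837) = (18287 + (1 + 120)**4)*(-4224 + 27837) = (18287 + 121**4)*23613 = (18287 + 214358881)*23613 = 214377168*23613 = 5062088067984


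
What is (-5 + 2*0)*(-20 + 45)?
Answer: -125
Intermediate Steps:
(-5 + 2*0)*(-20 + 45) = (-5 + 0)*25 = -5*25 = -125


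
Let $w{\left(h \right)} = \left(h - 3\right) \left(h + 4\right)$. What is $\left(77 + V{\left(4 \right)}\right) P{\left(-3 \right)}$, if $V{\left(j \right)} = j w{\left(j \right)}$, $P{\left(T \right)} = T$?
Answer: $-327$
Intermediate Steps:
$w{\left(h \right)} = \left(-3 + h\right) \left(4 + h\right)$
$V{\left(j \right)} = j \left(-12 + j + j^{2}\right)$
$\left(77 + V{\left(4 \right)}\right) P{\left(-3 \right)} = \left(77 + 4 \left(-12 + 4 + 4^{2}\right)\right) \left(-3\right) = \left(77 + 4 \left(-12 + 4 + 16\right)\right) \left(-3\right) = \left(77 + 4 \cdot 8\right) \left(-3\right) = \left(77 + 32\right) \left(-3\right) = 109 \left(-3\right) = -327$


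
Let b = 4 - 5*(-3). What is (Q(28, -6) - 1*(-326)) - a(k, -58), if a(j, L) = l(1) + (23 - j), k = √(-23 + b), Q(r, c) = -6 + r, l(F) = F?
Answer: 324 + 2*I ≈ 324.0 + 2.0*I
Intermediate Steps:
b = 19 (b = 4 + 15 = 19)
k = 2*I (k = √(-23 + 19) = √(-4) = 2*I ≈ 2.0*I)
a(j, L) = 24 - j (a(j, L) = 1 + (23 - j) = 24 - j)
(Q(28, -6) - 1*(-326)) - a(k, -58) = ((-6 + 28) - 1*(-326)) - (24 - 2*I) = (22 + 326) - (24 - 2*I) = 348 + (-24 + 2*I) = 324 + 2*I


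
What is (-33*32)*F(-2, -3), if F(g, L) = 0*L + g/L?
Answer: -704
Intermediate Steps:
F(g, L) = g/L (F(g, L) = 0 + g/L = g/L)
(-33*32)*F(-2, -3) = (-33*32)*(-2/(-3)) = -(-2112)*(-1)/3 = -1056*2/3 = -704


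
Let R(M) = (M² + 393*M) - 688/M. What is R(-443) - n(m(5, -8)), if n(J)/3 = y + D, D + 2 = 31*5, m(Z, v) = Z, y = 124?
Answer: 9445005/443 ≈ 21321.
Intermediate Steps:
D = 153 (D = -2 + 31*5 = -2 + 155 = 153)
R(M) = M² - 688/M + 393*M
n(J) = 831 (n(J) = 3*(124 + 153) = 3*277 = 831)
R(-443) - n(m(5, -8)) = (-688 + (-443)²*(393 - 443))/(-443) - 1*831 = -(-688 + 196249*(-50))/443 - 831 = -(-688 - 9812450)/443 - 831 = -1/443*(-9813138) - 831 = 9813138/443 - 831 = 9445005/443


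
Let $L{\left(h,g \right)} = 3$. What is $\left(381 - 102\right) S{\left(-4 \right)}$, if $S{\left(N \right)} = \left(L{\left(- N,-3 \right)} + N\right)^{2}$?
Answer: $279$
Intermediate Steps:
$S{\left(N \right)} = \left(3 + N\right)^{2}$
$\left(381 - 102\right) S{\left(-4 \right)} = \left(381 - 102\right) \left(3 - 4\right)^{2} = 279 \left(-1\right)^{2} = 279 \cdot 1 = 279$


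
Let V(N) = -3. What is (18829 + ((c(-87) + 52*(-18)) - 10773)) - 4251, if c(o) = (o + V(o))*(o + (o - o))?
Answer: 10699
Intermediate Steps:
c(o) = o*(-3 + o) (c(o) = (o - 3)*(o + (o - o)) = (-3 + o)*(o + 0) = (-3 + o)*o = o*(-3 + o))
(18829 + ((c(-87) + 52*(-18)) - 10773)) - 4251 = (18829 + ((-87*(-3 - 87) + 52*(-18)) - 10773)) - 4251 = (18829 + ((-87*(-90) - 936) - 10773)) - 4251 = (18829 + ((7830 - 936) - 10773)) - 4251 = (18829 + (6894 - 10773)) - 4251 = (18829 - 3879) - 4251 = 14950 - 4251 = 10699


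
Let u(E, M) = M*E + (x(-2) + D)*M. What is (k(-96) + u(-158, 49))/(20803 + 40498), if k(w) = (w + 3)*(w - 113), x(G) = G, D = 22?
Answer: 12675/61301 ≈ 0.20677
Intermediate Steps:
k(w) = (-113 + w)*(3 + w) (k(w) = (3 + w)*(-113 + w) = (-113 + w)*(3 + w))
u(E, M) = 20*M + E*M (u(E, M) = M*E + (-2 + 22)*M = E*M + 20*M = 20*M + E*M)
(k(-96) + u(-158, 49))/(20803 + 40498) = ((-339 + (-96)**2 - 110*(-96)) + 49*(20 - 158))/(20803 + 40498) = ((-339 + 9216 + 10560) + 49*(-138))/61301 = (19437 - 6762)*(1/61301) = 12675*(1/61301) = 12675/61301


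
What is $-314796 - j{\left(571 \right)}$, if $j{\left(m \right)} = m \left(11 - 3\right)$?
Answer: $-319364$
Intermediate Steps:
$j{\left(m \right)} = 8 m$ ($j{\left(m \right)} = m 8 = 8 m$)
$-314796 - j{\left(571 \right)} = -314796 - 8 \cdot 571 = -314796 - 4568 = -319364$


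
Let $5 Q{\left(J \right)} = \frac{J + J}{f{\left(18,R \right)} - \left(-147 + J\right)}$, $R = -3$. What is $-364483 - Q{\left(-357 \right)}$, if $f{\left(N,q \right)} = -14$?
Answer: $- \frac{63784474}{175} \approx -3.6448 \cdot 10^{5}$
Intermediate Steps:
$Q{\left(J \right)} = \frac{2 J}{5 \left(133 - J\right)}$ ($Q{\left(J \right)} = \frac{\left(J + J\right) \frac{1}{-14 - \left(-147 + J\right)}}{5} = \frac{2 J \frac{1}{133 - J}}{5} = \frac{2 J}{5 \left(133 - J\right)}$)
$-364483 - Q{\left(-357 \right)} = -364483 - \left(-2\right) \left(-357\right) \frac{1}{-665 + 5 \left(-357\right)} = -364483 - \left(-2\right) \left(-357\right) \frac{1}{-665 - 1785} = -364483 - \left(-2\right) \left(-357\right) \frac{1}{-2450} = -364483 - \left(-2\right) \left(-357\right) \left(- \frac{1}{2450}\right) = -364483 - - \frac{51}{175} = -364483 + \frac{51}{175} = - \frac{63784474}{175}$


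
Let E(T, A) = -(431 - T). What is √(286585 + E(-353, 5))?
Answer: √285801 ≈ 534.60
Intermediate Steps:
E(T, A) = -431 + T
√(286585 + E(-353, 5)) = √(286585 + (-431 - 353)) = √(286585 - 784) = √285801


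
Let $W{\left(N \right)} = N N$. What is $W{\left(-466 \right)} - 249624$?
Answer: $-32468$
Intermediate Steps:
$W{\left(N \right)} = N^{2}$
$W{\left(-466 \right)} - 249624 = \left(-466\right)^{2} - 249624 = 217156 - 249624 = -32468$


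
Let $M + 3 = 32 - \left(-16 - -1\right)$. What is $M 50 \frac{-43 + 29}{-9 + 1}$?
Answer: $3850$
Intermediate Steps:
$M = 44$ ($M = -3 + \left(32 - \left(-16 - -1\right)\right) = -3 + \left(32 - \left(-16 + 1\right)\right) = -3 + \left(32 - -15\right) = -3 + \left(32 + 15\right) = -3 + 47 = 44$)
$M 50 \frac{-43 + 29}{-9 + 1} = 44 \cdot 50 \frac{-43 + 29}{-9 + 1} = 2200 \left(- \frac{14}{-8}\right) = 2200 \left(\left(-14\right) \left(- \frac{1}{8}\right)\right) = 2200 \cdot \frac{7}{4} = 3850$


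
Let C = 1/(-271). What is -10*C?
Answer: 10/271 ≈ 0.036900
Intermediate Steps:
C = -1/271 ≈ -0.0036900
-10*C = -10*(-1/271) = 10/271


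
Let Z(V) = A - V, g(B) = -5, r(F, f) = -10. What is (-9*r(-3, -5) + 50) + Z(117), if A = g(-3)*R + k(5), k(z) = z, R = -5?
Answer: 53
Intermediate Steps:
A = 30 (A = -5*(-5) + 5 = 25 + 5 = 30)
Z(V) = 30 - V
(-9*r(-3, -5) + 50) + Z(117) = (-9*(-10) + 50) + (30 - 1*117) = (90 + 50) + (30 - 117) = 140 - 87 = 53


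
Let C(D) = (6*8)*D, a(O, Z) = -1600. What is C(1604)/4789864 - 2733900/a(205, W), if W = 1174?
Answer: 16368915471/9579728 ≈ 1708.7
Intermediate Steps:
C(D) = 48*D
C(1604)/4789864 - 2733900/a(205, W) = (48*1604)/4789864 - 2733900/(-1600) = 76992*(1/4789864) - 2733900*(-1/1600) = 9624/598733 + 27339/16 = 16368915471/9579728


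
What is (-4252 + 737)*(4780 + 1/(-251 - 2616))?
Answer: -48170470385/2867 ≈ -1.6802e+7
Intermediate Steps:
(-4252 + 737)*(4780 + 1/(-251 - 2616)) = -3515*(4780 + 1/(-2867)) = -3515*(4780 - 1/2867) = -3515*13704259/2867 = -48170470385/2867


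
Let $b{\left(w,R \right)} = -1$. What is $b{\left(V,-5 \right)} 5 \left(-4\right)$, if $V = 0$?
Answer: $20$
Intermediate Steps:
$b{\left(V,-5 \right)} 5 \left(-4\right) = \left(-1\right) 5 \left(-4\right) = \left(-5\right) \left(-4\right) = 20$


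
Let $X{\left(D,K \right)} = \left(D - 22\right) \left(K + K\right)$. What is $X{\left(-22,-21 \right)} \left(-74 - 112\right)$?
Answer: $-343728$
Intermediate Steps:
$X{\left(D,K \right)} = 2 K \left(-22 + D\right)$ ($X{\left(D,K \right)} = \left(-22 + D\right) 2 K = 2 K \left(-22 + D\right)$)
$X{\left(-22,-21 \right)} \left(-74 - 112\right) = 2 \left(-21\right) \left(-22 - 22\right) \left(-74 - 112\right) = 2 \left(-21\right) \left(-44\right) \left(-186\right) = 1848 \left(-186\right) = -343728$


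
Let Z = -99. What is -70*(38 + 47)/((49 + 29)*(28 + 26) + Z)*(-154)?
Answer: 916300/4113 ≈ 222.78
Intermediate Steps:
-70*(38 + 47)/((49 + 29)*(28 + 26) + Z)*(-154) = -70*(38 + 47)/((49 + 29)*(28 + 26) - 99)*(-154) = -5950/(78*54 - 99)*(-154) = -5950/(4212 - 99)*(-154) = -5950/4113*(-154) = 916300/4113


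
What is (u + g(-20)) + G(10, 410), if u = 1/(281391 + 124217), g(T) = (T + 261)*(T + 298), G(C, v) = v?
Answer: 27341224065/405608 ≈ 67408.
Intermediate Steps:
g(T) = (261 + T)*(298 + T)
u = 1/405608 ≈ 2.4654e-6
(u + g(-20)) + G(10, 410) = (1/405608 + (77778 + (-20)² + 559*(-20))) + 410 = (1/405608 + (77778 + 400 - 11180)) + 410 = (1/405608 + 66998) + 410 = 27174924785/405608 + 410 = 27341224065/405608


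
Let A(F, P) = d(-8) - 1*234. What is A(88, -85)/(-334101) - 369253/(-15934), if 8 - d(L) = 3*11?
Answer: 123371923459/5323565334 ≈ 23.175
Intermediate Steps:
d(L) = -25 (d(L) = 8 - 3*11 = 8 - 1*33 = 8 - 33 = -25)
A(F, P) = -259 (A(F, P) = -25 - 1*234 = -25 - 234 = -259)
A(88, -85)/(-334101) - 369253/(-15934) = -259/(-334101) - 369253/(-15934) = -259*(-1/334101) - 369253*(-1/15934) = 259/334101 + 369253/15934 = 123371923459/5323565334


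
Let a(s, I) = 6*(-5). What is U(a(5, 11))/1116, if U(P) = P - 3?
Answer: -11/372 ≈ -0.029570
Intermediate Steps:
a(s, I) = -30
U(P) = -3 + P
U(a(5, 11))/1116 = (-3 - 30)/1116 = -33*1/1116 = -11/372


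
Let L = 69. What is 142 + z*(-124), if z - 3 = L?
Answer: -8786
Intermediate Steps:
z = 72 (z = 3 + 69 = 72)
142 + z*(-124) = 142 + 72*(-124) = 142 - 8928 = -8786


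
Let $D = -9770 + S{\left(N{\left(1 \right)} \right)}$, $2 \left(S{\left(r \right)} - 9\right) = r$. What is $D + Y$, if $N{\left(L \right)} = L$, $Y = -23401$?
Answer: $- \frac{66323}{2} \approx -33162.0$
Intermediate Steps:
$S{\left(r \right)} = 9 + \frac{r}{2}$
$D = - \frac{19521}{2}$ ($D = -9770 + \left(9 + \frac{1}{2} \cdot 1\right) = -9770 + \left(9 + \frac{1}{2}\right) = -9770 + \frac{19}{2} = - \frac{19521}{2} \approx -9760.5$)
$D + Y = - \frac{19521}{2} - 23401 = - \frac{66323}{2}$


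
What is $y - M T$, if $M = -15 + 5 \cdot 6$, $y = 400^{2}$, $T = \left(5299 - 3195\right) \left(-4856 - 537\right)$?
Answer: $170363080$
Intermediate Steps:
$T = -11346872$ ($T = 2104 \left(-5393\right) = -11346872$)
$y = 160000$
$M = 15$ ($M = -15 + 30 = 15$)
$y - M T = 160000 - 15 \left(-11346872\right) = 160000 - -170203080 = 160000 + 170203080 = 170363080$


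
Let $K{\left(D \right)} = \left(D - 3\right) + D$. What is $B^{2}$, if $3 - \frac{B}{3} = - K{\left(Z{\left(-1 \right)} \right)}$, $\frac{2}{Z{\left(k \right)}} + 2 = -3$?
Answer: $\frac{144}{25} \approx 5.76$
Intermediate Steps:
$Z{\left(k \right)} = - \frac{2}{5}$ ($Z{\left(k \right)} = \frac{2}{-2 - 3} = \frac{2}{-5} = 2 \left(- \frac{1}{5}\right) = - \frac{2}{5}$)
$K{\left(D \right)} = -3 + 2 D$ ($K{\left(D \right)} = \left(-3 + D\right) + D = -3 + 2 D$)
$B = - \frac{12}{5}$ ($B = 9 - 3 \left(- (-3 + 2 \left(- \frac{2}{5}\right))\right) = 9 - 3 \left(- (-3 - \frac{4}{5})\right) = 9 - 3 \left(\left(-1\right) \left(- \frac{19}{5}\right)\right) = 9 - \frac{57}{5} = - \frac{12}{5} \approx -2.4$)
$B^{2} = \left(- \frac{12}{5}\right)^{2} = \frac{144}{25}$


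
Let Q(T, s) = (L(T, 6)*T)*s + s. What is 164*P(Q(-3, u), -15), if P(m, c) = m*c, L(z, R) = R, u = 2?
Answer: 83640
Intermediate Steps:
Q(T, s) = s + 6*T*s (Q(T, s) = (6*T)*s + s = 6*T*s + s = s + 6*T*s)
P(m, c) = c*m
164*P(Q(-3, u), -15) = 164*(-30*(1 + 6*(-3))) = 164*(-30*(1 - 18)) = 164*(-30*(-17)) = 164*(-15*(-34)) = 164*510 = 83640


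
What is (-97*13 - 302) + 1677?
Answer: 114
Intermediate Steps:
(-97*13 - 302) + 1677 = (-1261 - 302) + 1677 = -1563 + 1677 = 114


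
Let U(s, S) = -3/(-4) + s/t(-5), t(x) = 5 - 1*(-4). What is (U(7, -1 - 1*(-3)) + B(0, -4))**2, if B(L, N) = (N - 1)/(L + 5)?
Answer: 361/1296 ≈ 0.27855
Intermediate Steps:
B(L, N) = (-1 + N)/(5 + L)
t(x) = 9 (t(x) = 5 + 4 = 9)
U(s, S) = 3/4 + s/9 (U(s, S) = -3/(-4) + s/9 = -3*(-1/4) + s*(1/9) = 3/4 + s/9)
(U(7, -1 - 1*(-3)) + B(0, -4))**2 = ((3/4 + (1/9)*7) + (-1 - 4)/(5 + 0))**2 = ((3/4 + 7/9) - 5/5)**2 = (55/36 + (1/5)*(-5))**2 = (55/36 - 1)**2 = (19/36)**2 = 361/1296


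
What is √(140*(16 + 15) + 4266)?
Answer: √8606 ≈ 92.769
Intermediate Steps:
√(140*(16 + 15) + 4266) = √(140*31 + 4266) = √(4340 + 4266) = √8606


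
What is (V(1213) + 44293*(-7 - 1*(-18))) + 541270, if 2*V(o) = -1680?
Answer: 1027653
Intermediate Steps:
V(o) = -840 (V(o) = (1/2)*(-1680) = -840)
(V(1213) + 44293*(-7 - 1*(-18))) + 541270 = (-840 + 44293*(-7 - 1*(-18))) + 541270 = (-840 + 44293*(-7 + 18)) + 541270 = (-840 + 44293*11) + 541270 = (-840 + 487223) + 541270 = 486383 + 541270 = 1027653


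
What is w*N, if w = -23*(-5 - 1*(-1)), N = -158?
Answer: -14536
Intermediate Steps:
w = 92 (w = -23*(-5 + 1) = -23*(-4) = 92)
w*N = 92*(-158) = -14536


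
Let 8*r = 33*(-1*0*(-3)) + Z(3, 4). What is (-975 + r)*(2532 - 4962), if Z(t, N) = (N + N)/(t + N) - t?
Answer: 66354795/28 ≈ 2.3698e+6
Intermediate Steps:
Z(t, N) = -t + 2*N/(N + t) (Z(t, N) = (2*N)/(N + t) - t = 2*N/(N + t) - t = -t + 2*N/(N + t))
r = -13/56 (r = (33*(-1*0*(-3)) + (-1*3² + 2*4 - 1*4*3)/(4 + 3))/8 = (33*(0*(-3)) + (-1*9 + 8 - 12)/7)/8 = (33*0 + (-9 + 8 - 12)/7)/8 = (0 + (⅐)*(-13))/8 = (0 - 13/7)/8 = (⅛)*(-13/7) = -13/56 ≈ -0.23214)
(-975 + r)*(2532 - 4962) = (-975 - 13/56)*(2532 - 4962) = -54613/56*(-2430) = 66354795/28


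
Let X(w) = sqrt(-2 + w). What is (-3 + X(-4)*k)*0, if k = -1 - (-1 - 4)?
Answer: 0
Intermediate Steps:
k = 4 (k = -1 - 1*(-5) = -1 + 5 = 4)
(-3 + X(-4)*k)*0 = (-3 + sqrt(-2 - 4)*4)*0 = (-3 + sqrt(-6)*4)*0 = (-3 + (I*sqrt(6))*4)*0 = (-3 + 4*I*sqrt(6))*0 = 0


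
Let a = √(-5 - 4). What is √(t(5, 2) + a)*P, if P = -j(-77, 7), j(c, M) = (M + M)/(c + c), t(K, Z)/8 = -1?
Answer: √(-8 + 3*I)/11 ≈ 0.047413 + 0.26146*I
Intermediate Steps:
t(K, Z) = -8 (t(K, Z) = 8*(-1) = -8)
j(c, M) = M/c (j(c, M) = (2*M)/((2*c)) = (2*M)*(1/(2*c)) = M/c)
a = 3*I (a = √(-9) = 3*I ≈ 3.0*I)
P = 1/11 (P = -7/(-77) = -7*(-1)/77 = -1*(-1/11) = 1/11 ≈ 0.090909)
√(t(5, 2) + a)*P = √(-8 + 3*I)*(1/11) = √(-8 + 3*I)/11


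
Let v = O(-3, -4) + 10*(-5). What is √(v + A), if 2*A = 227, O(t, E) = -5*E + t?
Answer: √322/2 ≈ 8.9722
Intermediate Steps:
O(t, E) = t - 5*E
A = 227/2 (A = (½)*227 = 227/2 ≈ 113.50)
v = -33 (v = (-3 - 5*(-4)) + 10*(-5) = (-3 + 20) - 50 = 17 - 50 = -33)
√(v + A) = √(-33 + 227/2) = √(161/2) = √322/2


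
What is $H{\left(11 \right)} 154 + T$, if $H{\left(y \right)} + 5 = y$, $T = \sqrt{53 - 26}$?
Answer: $924 + 3 \sqrt{3} \approx 929.2$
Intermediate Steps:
$T = 3 \sqrt{3}$ ($T = \sqrt{27} = 3 \sqrt{3} \approx 5.1962$)
$H{\left(y \right)} = -5 + y$
$H{\left(11 \right)} 154 + T = \left(-5 + 11\right) 154 + 3 \sqrt{3} = 6 \cdot 154 + 3 \sqrt{3} = 924 + 3 \sqrt{3}$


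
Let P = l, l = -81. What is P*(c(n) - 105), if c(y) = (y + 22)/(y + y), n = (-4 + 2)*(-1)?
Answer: 8019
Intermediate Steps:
P = -81
n = 2 (n = -2*(-1) = 2)
c(y) = (22 + y)/(2*y) (c(y) = (22 + y)/((2*y)) = (22 + y)*(1/(2*y)) = (22 + y)/(2*y))
P*(c(n) - 105) = -81*((½)*(22 + 2)/2 - 105) = -81*((½)*(½)*24 - 105) = -81*(6 - 105) = -81*(-99) = 8019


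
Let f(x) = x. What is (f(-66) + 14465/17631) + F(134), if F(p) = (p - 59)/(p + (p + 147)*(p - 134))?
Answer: -152667929/2362554 ≈ -64.620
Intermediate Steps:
F(p) = (-59 + p)/(p + (-134 + p)*(147 + p)) (F(p) = (-59 + p)/(p + (147 + p)*(-134 + p)) = (-59 + p)/(p + (-134 + p)*(147 + p)))
(f(-66) + 14465/17631) + F(134) = (-66 + 14465/17631) + (-59 + 134)/(-19698 + 134² + 14*134) = (-66 + 14465*(1/17631)) + 75/(-19698 + 17956 + 1876) = (-66 + 14465/17631) + 75/134 = -1149181/17631 + (1/134)*75 = -1149181/17631 + 75/134 = -152667929/2362554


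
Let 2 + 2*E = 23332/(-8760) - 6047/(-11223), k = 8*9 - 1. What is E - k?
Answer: -1197168703/16385580 ≈ -73.062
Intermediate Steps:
k = 71 (k = 72 - 1 = 71)
E = -33792523/16385580 (E = -1 + (23332/(-8760) - 6047/(-11223))/2 = -1 + (23332*(-1/8760) - 6047*(-1/11223))/2 = -1 + (-5833/2190 + 6047/11223)/2 = -1 + (½)*(-17406943/8192790) = -1 - 17406943/16385580 = -33792523/16385580 ≈ -2.0623)
E - k = -33792523/16385580 - 1*71 = -33792523/16385580 - 71 = -1197168703/16385580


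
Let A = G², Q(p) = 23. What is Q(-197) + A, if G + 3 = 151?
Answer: 21927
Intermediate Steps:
G = 148 (G = -3 + 151 = 148)
A = 21904 (A = 148² = 21904)
Q(-197) + A = 23 + 21904 = 21927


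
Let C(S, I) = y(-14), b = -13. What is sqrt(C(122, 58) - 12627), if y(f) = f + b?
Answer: 3*I*sqrt(1406) ≈ 112.49*I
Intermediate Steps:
y(f) = -13 + f (y(f) = f - 13 = -13 + f)
C(S, I) = -27 (C(S, I) = -13 - 14 = -27)
sqrt(C(122, 58) - 12627) = sqrt(-27 - 12627) = sqrt(-12654) = 3*I*sqrt(1406)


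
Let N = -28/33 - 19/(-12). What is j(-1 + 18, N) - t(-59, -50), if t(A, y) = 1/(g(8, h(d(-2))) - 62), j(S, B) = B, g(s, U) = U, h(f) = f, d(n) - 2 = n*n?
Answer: 1391/1848 ≈ 0.75271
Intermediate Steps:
d(n) = 2 + n² (d(n) = 2 + n*n = 2 + n²)
N = 97/132 (N = -28*1/33 - 19*(-1/12) = -28/33 + 19/12 = 97/132 ≈ 0.73485)
t(A, y) = -1/56 (t(A, y) = 1/((2 + (-2)²) - 62) = 1/((2 + 4) - 62) = 1/(6 - 62) = 1/(-56) = -1/56)
j(-1 + 18, N) - t(-59, -50) = 97/132 - 1*(-1/56) = 97/132 + 1/56 = 1391/1848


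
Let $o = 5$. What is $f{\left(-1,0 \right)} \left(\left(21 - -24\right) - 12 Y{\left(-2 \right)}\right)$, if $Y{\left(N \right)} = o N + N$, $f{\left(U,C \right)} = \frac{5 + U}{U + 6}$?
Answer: $\frac{756}{5} \approx 151.2$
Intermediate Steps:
$f{\left(U,C \right)} = \frac{5 + U}{6 + U}$
$Y{\left(N \right)} = 6 N$ ($Y{\left(N \right)} = 5 N + N = 6 N$)
$f{\left(-1,0 \right)} \left(\left(21 - -24\right) - 12 Y{\left(-2 \right)}\right) = \frac{5 - 1}{6 - 1} \left(\left(21 - -24\right) - 12 \cdot 6 \left(-2\right)\right) = \frac{1}{5} \cdot 4 \left(\left(21 + 24\right) - -144\right) = \frac{1}{5} \cdot 4 \left(45 + 144\right) = \frac{4}{5} \cdot 189 = \frac{756}{5}$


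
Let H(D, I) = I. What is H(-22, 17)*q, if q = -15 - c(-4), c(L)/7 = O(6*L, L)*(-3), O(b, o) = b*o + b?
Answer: 25449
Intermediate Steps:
O(b, o) = b + b*o
c(L) = -126*L*(1 + L) (c(L) = 7*(((6*L)*(1 + L))*(-3)) = 7*((6*L*(1 + L))*(-3)) = 7*(-18*L*(1 + L)) = -126*L*(1 + L))
q = 1497 (q = -15 - (-126)*(-4)*(1 - 4) = -15 - (-126)*(-4)*(-3) = -15 - 1*(-1512) = -15 + 1512 = 1497)
H(-22, 17)*q = 17*1497 = 25449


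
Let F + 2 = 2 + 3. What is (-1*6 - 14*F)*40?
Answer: -1920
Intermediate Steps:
F = 3 (F = -2 + (2 + 3) = -2 + 5 = 3)
(-1*6 - 14*F)*40 = (-1*6 - 14*3)*40 = (-6 - 42)*40 = -48*40 = -1920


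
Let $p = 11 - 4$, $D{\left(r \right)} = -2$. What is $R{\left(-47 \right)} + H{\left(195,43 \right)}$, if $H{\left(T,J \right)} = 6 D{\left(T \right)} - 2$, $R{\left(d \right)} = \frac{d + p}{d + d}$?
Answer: $- \frac{638}{47} \approx -13.574$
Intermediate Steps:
$p = 7$
$R{\left(d \right)} = \frac{7 + d}{2 d}$ ($R{\left(d \right)} = \frac{d + 7}{d + d} = \frac{7 + d}{2 d}$)
$H{\left(T,J \right)} = -14$ ($H{\left(T,J \right)} = 6 \left(-2\right) - 2 = -12 - 2 = -14$)
$R{\left(-47 \right)} + H{\left(195,43 \right)} = \frac{7 - 47}{2 \left(-47\right)} - 14 = \frac{1}{2} \left(- \frac{1}{47}\right) \left(-40\right) - 14 = \frac{20}{47} - 14 = - \frac{638}{47}$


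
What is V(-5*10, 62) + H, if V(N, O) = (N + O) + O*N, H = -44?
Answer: -3132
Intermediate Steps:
V(N, O) = N + O + N*O (V(N, O) = (N + O) + N*O = N + O + N*O)
V(-5*10, 62) + H = (-5*10 + 62 - 5*10*62) - 44 = (-50 + 62 - 50*62) - 44 = (-50 + 62 - 3100) - 44 = -3088 - 44 = -3132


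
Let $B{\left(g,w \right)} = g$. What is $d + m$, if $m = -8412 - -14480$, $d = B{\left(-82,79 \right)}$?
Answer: $5986$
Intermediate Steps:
$d = -82$
$m = 6068$ ($m = -8412 + 14480 = 6068$)
$d + m = -82 + 6068 = 5986$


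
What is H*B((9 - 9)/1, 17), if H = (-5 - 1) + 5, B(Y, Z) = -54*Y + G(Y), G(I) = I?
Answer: 0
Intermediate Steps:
B(Y, Z) = -53*Y (B(Y, Z) = -54*Y + Y = -53*Y)
H = -1 (H = -6 + 5 = -1)
H*B((9 - 9)/1, 17) = -(-53)*(9 - 9)/1 = -(-53)*0*1 = -(-53)*0 = -1*0 = 0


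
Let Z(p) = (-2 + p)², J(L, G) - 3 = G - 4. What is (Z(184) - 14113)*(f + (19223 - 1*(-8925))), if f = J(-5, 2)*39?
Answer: 535863057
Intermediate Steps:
J(L, G) = -1 + G (J(L, G) = 3 + (G - 4) = 3 + (-4 + G) = -1 + G)
f = 39 (f = (-1 + 2)*39 = 1*39 = 39)
(Z(184) - 14113)*(f + (19223 - 1*(-8925))) = ((-2 + 184)² - 14113)*(39 + (19223 - 1*(-8925))) = (182² - 14113)*(39 + (19223 + 8925)) = (33124 - 14113)*(39 + 28148) = 19011*28187 = 535863057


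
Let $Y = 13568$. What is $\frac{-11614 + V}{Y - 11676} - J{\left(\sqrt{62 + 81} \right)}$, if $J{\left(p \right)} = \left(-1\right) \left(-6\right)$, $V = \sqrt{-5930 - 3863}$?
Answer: $- \frac{11483}{946} + \frac{i \sqrt{9793}}{1892} \approx -12.138 + 0.052304 i$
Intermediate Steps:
$V = i \sqrt{9793}$ ($V = \sqrt{-9793} = i \sqrt{9793} \approx 98.96 i$)
$J{\left(p \right)} = 6$
$\frac{-11614 + V}{Y - 11676} - J{\left(\sqrt{62 + 81} \right)} = \frac{-11614 + i \sqrt{9793}}{13568 - 11676} - 6 = \frac{-11614 + i \sqrt{9793}}{1892} - 6 = \left(-11614 + i \sqrt{9793}\right) \frac{1}{1892} - 6 = \left(- \frac{5807}{946} + \frac{i \sqrt{9793}}{1892}\right) - 6 = - \frac{11483}{946} + \frac{i \sqrt{9793}}{1892}$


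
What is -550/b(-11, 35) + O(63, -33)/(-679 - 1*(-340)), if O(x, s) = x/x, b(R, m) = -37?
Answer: 186413/12543 ≈ 14.862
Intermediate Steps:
O(x, s) = 1
-550/b(-11, 35) + O(63, -33)/(-679 - 1*(-340)) = -550/(-37) + 1/(-679 - 1*(-340)) = -550*(-1/37) + 1/(-679 + 340) = 550/37 + 1/(-339) = 550/37 + 1*(-1/339) = 550/37 - 1/339 = 186413/12543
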